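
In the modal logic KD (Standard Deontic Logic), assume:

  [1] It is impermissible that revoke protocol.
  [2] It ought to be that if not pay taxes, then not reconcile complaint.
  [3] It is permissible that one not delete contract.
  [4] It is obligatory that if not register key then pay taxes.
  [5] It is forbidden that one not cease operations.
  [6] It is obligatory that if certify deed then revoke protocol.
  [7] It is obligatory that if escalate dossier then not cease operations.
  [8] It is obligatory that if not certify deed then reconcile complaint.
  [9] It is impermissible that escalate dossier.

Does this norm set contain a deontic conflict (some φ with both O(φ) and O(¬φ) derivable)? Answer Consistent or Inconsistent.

Premise 7 is O(escalate_dossier → ¬cease_operations), but O(escalate_dossier) is not derivable from the premises, so it does not yield O(¬cease_operations).
So O(¬cease_operations) is not derivable, and the apparent clash with O(cease_operations) does not arise.
A world satisfying every obligation exists (e.g. cease_operations=true, certify_deed=false, delete_contract=false, escalate_dossier=false, pay_taxes=true, reconcile_complaint=true, register_key=false, revoke_protocol=false); no atom is both obligatory and forbidden, so the set is consistent.

Consistent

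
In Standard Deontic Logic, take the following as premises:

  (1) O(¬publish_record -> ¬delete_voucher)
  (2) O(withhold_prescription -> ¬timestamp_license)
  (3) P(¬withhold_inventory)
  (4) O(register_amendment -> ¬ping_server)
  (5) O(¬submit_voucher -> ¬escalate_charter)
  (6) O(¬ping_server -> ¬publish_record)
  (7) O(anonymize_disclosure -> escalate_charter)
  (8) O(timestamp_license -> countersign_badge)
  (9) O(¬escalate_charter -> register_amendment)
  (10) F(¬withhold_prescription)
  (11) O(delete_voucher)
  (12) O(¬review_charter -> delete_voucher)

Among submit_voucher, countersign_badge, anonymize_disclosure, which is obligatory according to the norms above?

submit_voucher

Premise 11 gives O(delete_voucher).
Premise 1 is O(¬publish_record -> ¬delete_voucher); contrapositively O(delete_voucher -> publish_record). Since O(delete_voucher) holds, K gives O(publish_record).
Premise 6, O(¬ping_server -> ¬publish_record), contraposes to O(publish_record -> ping_server); with O(publish_record) we get O(ping_server).
Premise 4, O(register_amendment -> ¬ping_server), contraposes to O(ping_server -> ¬register_amendment); with O(ping_server) we get O(¬register_amendment).
The contrapositive of premise 9 (O(¬escalate_charter -> register_amendment)) is O(¬register_amendment -> escalate_charter), and O(¬register_amendment) is already established, so O(escalate_charter).
Premise 5, O(¬submit_voucher -> ¬escalate_charter), contraposes to O(escalate_charter -> submit_voucher); with O(escalate_charter) we get O(submit_voucher).
So O(submit_voucher) holds — submit_voucher is obligatory. None of the other listed options is made obligatory by any chain of premises.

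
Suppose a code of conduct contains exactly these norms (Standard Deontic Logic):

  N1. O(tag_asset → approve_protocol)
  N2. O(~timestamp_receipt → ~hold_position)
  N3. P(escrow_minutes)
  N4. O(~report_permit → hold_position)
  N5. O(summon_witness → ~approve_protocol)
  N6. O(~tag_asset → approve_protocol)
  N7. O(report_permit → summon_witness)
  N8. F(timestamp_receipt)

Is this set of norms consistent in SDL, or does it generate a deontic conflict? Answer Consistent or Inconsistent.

By case analysis on ~tag_asset: premise 6 gives O(~tag_asset → approve_protocol) and premise 1 gives O(tag_asset → approve_protocol), so O(approve_protocol) either way.
Premise 5 is O(summon_witness → ~approve_protocol); contrapositively O(approve_protocol → ~summon_witness). Since O(approve_protocol) holds, K gives O(~summon_witness).
Premise 7, O(report_permit → summon_witness), contraposes to O(~summon_witness → ~report_permit); with O(~summon_witness) we get O(~report_permit).
From O(~report_permit) and premise 4, O(~report_permit → hold_position), we obtain O(hold_position).
Premise 2 is O(~timestamp_receipt → ~hold_position); contrapositively O(hold_position → timestamp_receipt). Since O(hold_position) holds, K gives O(timestamp_receipt).
Yet premise 8 is F(timestamp_receipt), i.e. O(~timestamp_receipt).
We now have both O(timestamp_receipt) and O(~timestamp_receipt) — timestamp_receipt is simultaneously obligatory and forbidden, violating the D-axiom.

Inconsistent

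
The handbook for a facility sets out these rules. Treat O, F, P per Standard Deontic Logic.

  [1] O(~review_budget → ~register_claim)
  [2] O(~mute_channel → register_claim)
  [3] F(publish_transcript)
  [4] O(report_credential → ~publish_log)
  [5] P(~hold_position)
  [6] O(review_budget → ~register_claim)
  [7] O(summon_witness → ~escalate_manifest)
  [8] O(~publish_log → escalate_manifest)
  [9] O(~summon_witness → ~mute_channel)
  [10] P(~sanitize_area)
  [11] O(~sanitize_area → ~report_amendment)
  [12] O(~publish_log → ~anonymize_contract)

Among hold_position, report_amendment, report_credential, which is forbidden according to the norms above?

report_credential

By case analysis on review_budget: premise 6 gives O(review_budget → ~register_claim) and premise 1 gives O(~review_budget → ~register_claim), so O(~register_claim) either way.
Premise 2, O(~mute_channel → register_claim), contraposes to O(~register_claim → mute_channel); with O(~register_claim) we get O(mute_channel).
The contrapositive of premise 9 (O(~summon_witness → ~mute_channel)) is O(mute_channel → summon_witness), and O(mute_channel) is already established, so O(summon_witness).
Applying K to premise 7 (O(summon_witness → ~escalate_manifest)) and O(summon_witness) yields O(~escalate_manifest).
The contrapositive of premise 8 (O(~publish_log → escalate_manifest)) is O(~escalate_manifest → publish_log), and O(~escalate_manifest) is already established, so O(publish_log).
The contrapositive of premise 4 (O(report_credential → ~publish_log)) is O(publish_log → ~report_credential), and O(publish_log) is already established, so O(~report_credential).
So O(~report_credential) holds, i.e. report_credential is forbidden. None of the other listed options is forbidden under the premises.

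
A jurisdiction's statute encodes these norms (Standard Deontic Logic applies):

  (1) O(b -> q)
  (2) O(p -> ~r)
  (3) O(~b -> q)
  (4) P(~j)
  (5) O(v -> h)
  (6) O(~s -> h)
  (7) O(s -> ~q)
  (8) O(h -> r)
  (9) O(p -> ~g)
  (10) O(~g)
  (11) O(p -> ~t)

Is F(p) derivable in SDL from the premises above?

Premises 1 and 3 cover both cases: O(b -> q) and O(~b -> q). Since b ∨ ~b is a tautology, O(q) follows.
Premise 7 is O(s -> ~q); contrapositively O(q -> ~s). Since O(q) holds, K gives O(~s).
Premise 6 is O(~s -> h); since O(~s), deontic closure gives O(h).
Applying K to premise 8 (O(h -> r)) and O(h) yields O(r).
Premise 2 is O(p -> ~r); contrapositively O(r -> ~p). Since O(r) holds, K gives O(~p).
Premises 4, 5, 9, 10, 11 do not contribute to this derivation.
So O(~p) holds, i.e. F(p). The claim follows.

Yes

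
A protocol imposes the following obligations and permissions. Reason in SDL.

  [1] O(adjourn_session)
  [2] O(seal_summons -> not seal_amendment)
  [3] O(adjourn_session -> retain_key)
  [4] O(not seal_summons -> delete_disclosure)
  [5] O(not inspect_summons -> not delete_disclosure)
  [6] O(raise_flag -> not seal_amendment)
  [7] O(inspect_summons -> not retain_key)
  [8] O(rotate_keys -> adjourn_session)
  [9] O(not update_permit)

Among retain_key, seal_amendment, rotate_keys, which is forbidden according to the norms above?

seal_amendment

From premise 1 we have O(adjourn_session).
Applying K to premise 3 (O(adjourn_session -> retain_key)) and O(adjourn_session) yields O(retain_key).
Premise 7, O(inspect_summons -> not retain_key), contraposes to O(retain_key -> not inspect_summons); with O(retain_key) we get O(not inspect_summons).
With premise 5, O(not inspect_summons -> not delete_disclosure), the K-axiom yields O(not delete_disclosure).
Premise 4 is O(not seal_summons -> delete_disclosure); contrapositively O(not delete_disclosure -> seal_summons). Since O(not delete_disclosure) holds, K gives O(seal_summons).
Applying K to premise 2 (O(seal_summons -> not seal_amendment)) and O(seal_summons) yields O(not seal_amendment).
So O(not seal_amendment) holds, i.e. seal_amendment is forbidden. None of the other listed options is forbidden under the premises.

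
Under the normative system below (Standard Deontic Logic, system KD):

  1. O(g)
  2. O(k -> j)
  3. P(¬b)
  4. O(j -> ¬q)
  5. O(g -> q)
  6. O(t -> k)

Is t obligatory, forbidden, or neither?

Premise 1 states O(g) outright.
From O(g) and premise 5, O(g -> q), we obtain O(q).
The contrapositive of premise 4 (O(j -> ¬q)) is O(q -> ¬j), and O(q) is already established, so O(¬j).
Premise 2, O(k -> j), contraposes to O(¬j -> ¬k); with O(¬j) we get O(¬k).
Premise 6 is O(t -> k); contrapositively O(¬k -> ¬t). Since O(¬k) holds, K gives O(¬t).
Premise 3 does not contribute to this derivation.
Thus O(¬t), which is F(t): t is forbidden.

Forbidden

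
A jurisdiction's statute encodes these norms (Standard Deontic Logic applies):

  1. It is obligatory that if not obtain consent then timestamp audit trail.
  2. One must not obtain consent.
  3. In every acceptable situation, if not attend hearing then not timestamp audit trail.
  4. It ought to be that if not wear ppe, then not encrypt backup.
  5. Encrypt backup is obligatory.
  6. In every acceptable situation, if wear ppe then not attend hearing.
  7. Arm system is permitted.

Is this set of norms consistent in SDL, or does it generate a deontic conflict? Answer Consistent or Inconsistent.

Premise 5 gives O(encrypt_backup).
Premise 4 is O(¬wear_ppe → ¬encrypt_backup); contrapositively O(encrypt_backup → wear_ppe). Since O(encrypt_backup) holds, K gives O(wear_ppe).
Premise 6 is O(wear_ppe → ¬attend_hearing); since O(wear_ppe), deontic closure gives O(¬attend_hearing).
From O(¬attend_hearing) and premise 3, O(¬attend_hearing → ¬timestamp_audit_trail), we obtain O(¬timestamp_audit_trail).
The contrapositive of premise 1 (O(¬obtain_consent → timestamp_audit_trail)) is O(¬timestamp_audit_trail → obtain_consent), and O(¬timestamp_audit_trail) is already established, so O(obtain_consent).
But premise 2, F(obtain_consent), means O(¬obtain_consent).
We now have both O(obtain_consent) and O(¬obtain_consent) — obtain_consent is simultaneously obligatory and forbidden, violating the D-axiom.

Inconsistent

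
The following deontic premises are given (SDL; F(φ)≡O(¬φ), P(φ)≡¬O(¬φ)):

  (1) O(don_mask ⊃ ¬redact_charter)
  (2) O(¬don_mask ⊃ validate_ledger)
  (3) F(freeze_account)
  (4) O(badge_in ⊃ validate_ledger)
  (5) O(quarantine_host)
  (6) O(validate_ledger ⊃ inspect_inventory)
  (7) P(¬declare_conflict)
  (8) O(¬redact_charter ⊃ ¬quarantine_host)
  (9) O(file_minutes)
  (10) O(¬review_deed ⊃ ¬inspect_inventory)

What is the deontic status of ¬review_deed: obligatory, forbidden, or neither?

Premise 5 states O(quarantine_host) outright.
The contrapositive of premise 8 (O(¬redact_charter ⊃ ¬quarantine_host)) is O(quarantine_host ⊃ redact_charter), and O(quarantine_host) is already established, so O(redact_charter).
Premise 1 is O(don_mask ⊃ ¬redact_charter); contrapositively O(redact_charter ⊃ ¬don_mask). Since O(redact_charter) holds, K gives O(¬don_mask).
From O(¬don_mask) and premise 2, O(¬don_mask ⊃ validate_ledger), we obtain O(validate_ledger).
From O(validate_ledger) and premise 6, O(validate_ledger ⊃ inspect_inventory), we obtain O(inspect_inventory).
Premise 10 is O(¬review_deed ⊃ ¬inspect_inventory); contrapositively O(inspect_inventory ⊃ review_deed). Since O(inspect_inventory) holds, K gives O(review_deed).
Premises 3, 4, 7, 9 do not contribute to this derivation.
Thus O(review_deed), which is F(¬review_deed): ¬review_deed is forbidden.

Forbidden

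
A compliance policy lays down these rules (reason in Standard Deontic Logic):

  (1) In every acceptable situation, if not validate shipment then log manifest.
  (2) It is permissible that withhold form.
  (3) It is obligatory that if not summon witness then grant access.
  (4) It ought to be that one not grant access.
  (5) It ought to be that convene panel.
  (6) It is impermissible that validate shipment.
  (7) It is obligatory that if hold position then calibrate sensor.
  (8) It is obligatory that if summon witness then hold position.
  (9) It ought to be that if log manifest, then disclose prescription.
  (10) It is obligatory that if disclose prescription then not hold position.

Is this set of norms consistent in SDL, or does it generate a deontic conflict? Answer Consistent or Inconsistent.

Inconsistent

Premise 6 is F(validate_shipment), i.e. O(¬validate_shipment).
With premise 1, O(¬validate_shipment → log_manifest), the K-axiom yields O(log_manifest).
Premise 9 is O(log_manifest → disclose_prescription); since O(log_manifest), deontic closure gives O(disclose_prescription).
From O(disclose_prescription) and premise 10, O(disclose_prescription → ¬hold_position), we obtain O(¬hold_position).
Premise 8 is O(summon_witness → hold_position); contrapositively O(¬hold_position → ¬summon_witness). Since O(¬hold_position) holds, K gives O(¬summon_witness).
From O(¬summon_witness) and premise 3, O(¬summon_witness → grant_access), we obtain O(grant_access).
However, premise 4 gives O(¬grant_access).
We now have both O(grant_access) and O(¬grant_access) — grant_access is simultaneously obligatory and forbidden, violating the D-axiom.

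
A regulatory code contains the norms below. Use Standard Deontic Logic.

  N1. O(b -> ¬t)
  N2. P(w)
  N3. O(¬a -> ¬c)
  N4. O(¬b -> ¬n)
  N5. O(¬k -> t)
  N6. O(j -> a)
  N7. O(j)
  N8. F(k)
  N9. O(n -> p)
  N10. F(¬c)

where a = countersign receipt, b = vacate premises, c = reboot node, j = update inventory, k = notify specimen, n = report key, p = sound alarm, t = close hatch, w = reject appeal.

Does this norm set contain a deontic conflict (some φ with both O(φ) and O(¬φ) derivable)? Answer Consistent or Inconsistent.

Premise 3 is O(¬a -> ¬c), but O(¬a) is not derivable from the premises, so it does not yield O(¬c).
So O(¬c) is not derivable, and the apparent clash with O(c) does not arise.
A world satisfying every obligation exists (e.g. a=true, b=false, c=true, j=true, k=false, n=false, p=false, t=true, w=false); no atom is both obligatory and forbidden, so the set is consistent.

Consistent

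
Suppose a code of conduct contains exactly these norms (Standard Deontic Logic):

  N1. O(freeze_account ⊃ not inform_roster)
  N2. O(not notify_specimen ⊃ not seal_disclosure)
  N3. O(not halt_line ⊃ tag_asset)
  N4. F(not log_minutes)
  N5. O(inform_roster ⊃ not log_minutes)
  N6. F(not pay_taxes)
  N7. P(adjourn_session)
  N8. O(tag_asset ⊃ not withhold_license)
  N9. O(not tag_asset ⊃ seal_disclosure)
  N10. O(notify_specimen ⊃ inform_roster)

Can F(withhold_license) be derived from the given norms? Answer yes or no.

Yes

F(not log_minutes) at premise 4 means O(log_minutes).
Premise 5, O(inform_roster ⊃ not log_minutes), contraposes to O(log_minutes ⊃ not inform_roster); with O(log_minutes) we get O(not inform_roster).
Premise 10 is O(notify_specimen ⊃ inform_roster); contrapositively O(not inform_roster ⊃ not notify_specimen). Since O(not inform_roster) holds, K gives O(not notify_specimen).
Premise 2 is O(not notify_specimen ⊃ not seal_disclosure); since O(not notify_specimen), deontic closure gives O(not seal_disclosure).
Premise 9, O(not tag_asset ⊃ seal_disclosure), contraposes to O(not seal_disclosure ⊃ tag_asset); with O(not seal_disclosure) we get O(tag_asset).
Premise 8 is O(tag_asset ⊃ not withhold_license); since O(tag_asset), deontic closure gives O(not withhold_license).
Premises 1, 3, 6, 7 do not contribute to this derivation.
So O(not withhold_license) holds, i.e. F(withhold_license). The claim follows.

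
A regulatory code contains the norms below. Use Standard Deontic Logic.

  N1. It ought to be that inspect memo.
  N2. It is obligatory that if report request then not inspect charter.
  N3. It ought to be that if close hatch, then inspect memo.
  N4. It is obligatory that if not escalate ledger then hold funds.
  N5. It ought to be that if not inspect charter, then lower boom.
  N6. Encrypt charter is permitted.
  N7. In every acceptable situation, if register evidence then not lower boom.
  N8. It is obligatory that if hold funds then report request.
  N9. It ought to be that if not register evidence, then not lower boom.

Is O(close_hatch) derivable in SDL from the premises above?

Premise 3 is O(close_hatch → inspect_memo); even if O(inspect_memo) held, inferring O(close_hatch) would be affirming the consequent — invalid.
No other premise forces O(close_hatch). An ideal world satisfying every premise can still have close_hatch false, so O(close_hatch) is not derivable.

No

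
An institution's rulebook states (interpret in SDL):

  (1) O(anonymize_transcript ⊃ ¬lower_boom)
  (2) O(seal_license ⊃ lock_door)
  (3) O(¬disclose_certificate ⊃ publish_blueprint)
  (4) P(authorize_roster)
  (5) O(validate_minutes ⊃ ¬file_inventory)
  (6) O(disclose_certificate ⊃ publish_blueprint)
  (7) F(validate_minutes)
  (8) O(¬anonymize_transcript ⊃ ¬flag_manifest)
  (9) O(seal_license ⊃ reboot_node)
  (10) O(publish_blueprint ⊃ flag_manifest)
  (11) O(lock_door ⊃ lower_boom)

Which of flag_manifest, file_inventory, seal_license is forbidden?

Premises 6 and 3 are O(disclose_certificate ⊃ publish_blueprint) and O(¬disclose_certificate ⊃ publish_blueprint); every ideal world satisfies disclose_certificate or ¬disclose_certificate, so in either case publish_blueprint holds — hence O(publish_blueprint).
From O(publish_blueprint) and premise 10, O(publish_blueprint ⊃ flag_manifest), we obtain O(flag_manifest).
Premise 8 is O(¬anonymize_transcript ⊃ ¬flag_manifest); contrapositively O(flag_manifest ⊃ anonymize_transcript). Since O(flag_manifest) holds, K gives O(anonymize_transcript).
With premise 1, O(anonymize_transcript ⊃ ¬lower_boom), the K-axiom yields O(¬lower_boom).
The contrapositive of premise 11 (O(lock_door ⊃ lower_boom)) is O(¬lower_boom ⊃ ¬lock_door), and O(¬lower_boom) is already established, so O(¬lock_door).
Premise 2, O(seal_license ⊃ lock_door), contraposes to O(¬lock_door ⊃ ¬seal_license); with O(¬lock_door) we get O(¬seal_license).
So O(¬seal_license) holds, i.e. seal_license is forbidden. None of the other listed options is forbidden under the premises.

seal_license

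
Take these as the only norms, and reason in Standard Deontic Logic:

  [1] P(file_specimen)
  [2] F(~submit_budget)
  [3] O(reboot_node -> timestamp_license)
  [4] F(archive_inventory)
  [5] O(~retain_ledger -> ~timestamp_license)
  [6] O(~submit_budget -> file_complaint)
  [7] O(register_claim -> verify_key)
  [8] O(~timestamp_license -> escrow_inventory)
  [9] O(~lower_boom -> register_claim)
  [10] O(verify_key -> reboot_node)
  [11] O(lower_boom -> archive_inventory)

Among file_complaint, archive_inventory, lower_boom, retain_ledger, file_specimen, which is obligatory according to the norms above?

retain_ledger

Premise 4, F(archive_inventory), is equivalent to O(~archive_inventory).
Premise 11 is O(lower_boom -> archive_inventory); contrapositively O(~archive_inventory -> ~lower_boom). Since O(~archive_inventory) holds, K gives O(~lower_boom).
Applying K to premise 9 (O(~lower_boom -> register_claim)) and O(~lower_boom) yields O(register_claim).
From O(register_claim) and premise 7, O(register_claim -> verify_key), we obtain O(verify_key).
With premise 10, O(verify_key -> reboot_node), the K-axiom yields O(reboot_node).
From O(reboot_node) and premise 3, O(reboot_node -> timestamp_license), we obtain O(timestamp_license).
The contrapositive of premise 5 (O(~retain_ledger -> ~timestamp_license)) is O(timestamp_license -> retain_ledger), and O(timestamp_license) is already established, so O(retain_ledger).
So O(retain_ledger) holds — retain_ledger is obligatory. None of the other listed options is made obligatory by any chain of premises.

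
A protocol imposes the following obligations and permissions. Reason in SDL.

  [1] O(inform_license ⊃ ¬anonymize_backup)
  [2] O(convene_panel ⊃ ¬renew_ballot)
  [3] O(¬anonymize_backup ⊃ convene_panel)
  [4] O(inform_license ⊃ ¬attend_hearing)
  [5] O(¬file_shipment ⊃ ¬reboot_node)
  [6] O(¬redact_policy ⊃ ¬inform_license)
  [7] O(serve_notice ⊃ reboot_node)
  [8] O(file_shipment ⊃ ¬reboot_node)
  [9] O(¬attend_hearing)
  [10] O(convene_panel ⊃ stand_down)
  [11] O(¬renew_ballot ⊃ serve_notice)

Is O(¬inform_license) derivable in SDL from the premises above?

Yes

Premises 8 and 5 are O(file_shipment ⊃ ¬reboot_node) and O(¬file_shipment ⊃ ¬reboot_node); every ideal world satisfies file_shipment or ¬file_shipment, so in either case ¬reboot_node holds — hence O(¬reboot_node).
The contrapositive of premise 7 (O(serve_notice ⊃ reboot_node)) is O(¬reboot_node ⊃ ¬serve_notice), and O(¬reboot_node) is already established, so O(¬serve_notice).
Premise 11, O(¬renew_ballot ⊃ serve_notice), contraposes to O(¬serve_notice ⊃ renew_ballot); with O(¬serve_notice) we get O(renew_ballot).
The contrapositive of premise 2 (O(convene_panel ⊃ ¬renew_ballot)) is O(renew_ballot ⊃ ¬convene_panel), and O(renew_ballot) is already established, so O(¬convene_panel).
The contrapositive of premise 3 (O(¬anonymize_backup ⊃ convene_panel)) is O(¬convene_panel ⊃ anonymize_backup), and O(¬convene_panel) is already established, so O(anonymize_backup).
Premise 1, O(inform_license ⊃ ¬anonymize_backup), contraposes to O(anonymize_backup ⊃ ¬inform_license); with O(anonymize_backup) we get O(¬inform_license).
Premises 4, 6, 9, 10 do not contribute to this derivation.
So O(¬inform_license) follows.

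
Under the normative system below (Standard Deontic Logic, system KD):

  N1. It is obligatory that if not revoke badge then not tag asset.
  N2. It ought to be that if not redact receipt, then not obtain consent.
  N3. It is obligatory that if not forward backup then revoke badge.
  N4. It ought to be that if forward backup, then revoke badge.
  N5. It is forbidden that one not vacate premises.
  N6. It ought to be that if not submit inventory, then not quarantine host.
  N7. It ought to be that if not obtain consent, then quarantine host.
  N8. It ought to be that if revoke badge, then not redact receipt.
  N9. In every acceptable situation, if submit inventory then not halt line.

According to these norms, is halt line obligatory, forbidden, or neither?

Forbidden

By case analysis on ¬forward_backup: premise 3 gives O(¬forward_backup → revoke_badge) and premise 4 gives O(forward_backup → revoke_badge), so O(revoke_badge) either way.
With premise 8, O(revoke_badge → ¬redact_receipt), the K-axiom yields O(¬redact_receipt).
From O(¬redact_receipt) and premise 2, O(¬redact_receipt → ¬obtain_consent), we obtain O(¬obtain_consent).
From O(¬obtain_consent) and premise 7, O(¬obtain_consent → quarantine_host), we obtain O(quarantine_host).
Premise 6 is O(¬submit_inventory → ¬quarantine_host); contrapositively O(quarantine_host → submit_inventory). Since O(quarantine_host) holds, K gives O(submit_inventory).
Applying K to premise 9 (O(submit_inventory → ¬halt_line)) and O(submit_inventory) yields O(¬halt_line).
Premises 1, 5 do not contribute to this derivation.
Thus O(¬halt_line), which is F(halt_line): halt_line is forbidden.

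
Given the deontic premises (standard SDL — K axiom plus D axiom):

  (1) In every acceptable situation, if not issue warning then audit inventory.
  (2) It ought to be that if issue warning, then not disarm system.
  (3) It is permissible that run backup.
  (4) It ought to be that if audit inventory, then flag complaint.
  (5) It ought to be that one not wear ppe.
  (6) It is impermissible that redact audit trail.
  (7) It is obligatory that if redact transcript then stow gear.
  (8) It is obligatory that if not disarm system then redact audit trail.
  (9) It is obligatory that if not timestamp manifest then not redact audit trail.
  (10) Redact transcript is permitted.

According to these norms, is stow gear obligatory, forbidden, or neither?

Neither

Premise 7 is O(redact_transcript → stow_gear), but O(redact_transcript) is not derivable from the premises (the permission P(redact_transcript) asserts only ¬O(¬redact_transcript), not O(redact_transcript)), so it does not yield O(stow_gear).
No premise or chain of K-axiom applications forces O(stow_gear), and none forces O(¬stow_gear). So stow_gear is neither obligatory nor forbidden under these norms.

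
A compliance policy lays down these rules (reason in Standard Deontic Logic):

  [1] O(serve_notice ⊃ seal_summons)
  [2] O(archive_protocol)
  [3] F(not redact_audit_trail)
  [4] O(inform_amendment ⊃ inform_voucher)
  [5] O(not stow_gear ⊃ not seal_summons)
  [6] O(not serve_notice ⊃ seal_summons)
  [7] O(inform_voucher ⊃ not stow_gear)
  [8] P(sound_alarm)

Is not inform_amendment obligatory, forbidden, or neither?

Obligatory

By case analysis on serve_notice: premise 1 gives O(serve_notice ⊃ seal_summons) and premise 6 gives O(not serve_notice ⊃ seal_summons), so O(seal_summons) either way.
Premise 5, O(not stow_gear ⊃ not seal_summons), contraposes to O(seal_summons ⊃ stow_gear); with O(seal_summons) we get O(stow_gear).
The contrapositive of premise 7 (O(inform_voucher ⊃ not stow_gear)) is O(stow_gear ⊃ not inform_voucher), and O(stow_gear) is already established, so O(not inform_voucher).
Premise 4, O(inform_amendment ⊃ inform_voucher), contraposes to O(not inform_voucher ⊃ not inform_amendment); with O(not inform_voucher) we get O(not inform_amendment).
Premises 2, 3, 8 do not contribute to this derivation.
Hence not inform_amendment is obligatory.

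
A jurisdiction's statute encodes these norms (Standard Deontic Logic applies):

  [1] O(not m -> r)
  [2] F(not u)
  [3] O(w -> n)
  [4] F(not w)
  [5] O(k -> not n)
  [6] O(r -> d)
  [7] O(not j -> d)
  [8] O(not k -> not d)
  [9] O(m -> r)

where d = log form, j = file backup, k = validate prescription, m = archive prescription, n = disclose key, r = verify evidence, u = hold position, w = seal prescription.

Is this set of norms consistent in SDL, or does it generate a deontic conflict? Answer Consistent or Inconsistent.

By case analysis on not m: premise 1 gives O(not m -> r) and premise 9 gives O(m -> r), so O(r) either way.
From O(r) and premise 6, O(r -> d), we obtain O(d).
The contrapositive of premise 8 (O(not k -> not d)) is O(d -> k), and O(d) is already established, so O(k).
Premise 5 is O(k -> not n); since O(k), deontic closure gives O(not n).
Premise 3, O(w -> n), contraposes to O(not n -> not w); with O(not n) we get O(not w).
However, F(not w) at premise 4 amounts to O(w).
We now have both O(not w) and O(w) — w is simultaneously obligatory and forbidden, violating the D-axiom.

Inconsistent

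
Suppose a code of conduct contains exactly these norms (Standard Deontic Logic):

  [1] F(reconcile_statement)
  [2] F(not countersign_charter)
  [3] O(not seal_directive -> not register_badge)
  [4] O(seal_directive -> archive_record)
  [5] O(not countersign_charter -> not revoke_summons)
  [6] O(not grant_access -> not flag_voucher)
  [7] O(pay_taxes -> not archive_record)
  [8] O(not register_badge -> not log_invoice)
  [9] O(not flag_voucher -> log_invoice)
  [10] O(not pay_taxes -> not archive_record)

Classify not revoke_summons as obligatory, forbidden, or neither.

Premise 5 is O(not countersign_charter -> not revoke_summons), but O(not countersign_charter) is not derivable from the premises, so it does not yield O(not revoke_summons).
No premise or chain of K-axiom applications forces O(not revoke_summons), and none forces O(revoke_summons). So not revoke_summons is neither obligatory nor forbidden under these norms.

Neither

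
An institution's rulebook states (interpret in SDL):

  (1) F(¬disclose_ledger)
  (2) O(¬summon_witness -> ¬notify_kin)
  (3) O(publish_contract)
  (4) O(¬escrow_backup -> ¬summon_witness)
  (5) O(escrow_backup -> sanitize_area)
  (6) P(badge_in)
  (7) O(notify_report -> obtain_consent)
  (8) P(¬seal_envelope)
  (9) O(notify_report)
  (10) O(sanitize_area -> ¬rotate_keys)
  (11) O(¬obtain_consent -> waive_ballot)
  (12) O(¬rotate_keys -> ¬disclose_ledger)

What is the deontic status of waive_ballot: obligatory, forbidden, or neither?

Premise 11 is O(¬obtain_consent -> waive_ballot), but O(¬obtain_consent) is not derivable from the premises, so it does not yield O(waive_ballot).
No premise or chain of K-axiom applications forces O(waive_ballot), and none forces O(¬waive_ballot). So waive_ballot is neither obligatory nor forbidden under these norms.

Neither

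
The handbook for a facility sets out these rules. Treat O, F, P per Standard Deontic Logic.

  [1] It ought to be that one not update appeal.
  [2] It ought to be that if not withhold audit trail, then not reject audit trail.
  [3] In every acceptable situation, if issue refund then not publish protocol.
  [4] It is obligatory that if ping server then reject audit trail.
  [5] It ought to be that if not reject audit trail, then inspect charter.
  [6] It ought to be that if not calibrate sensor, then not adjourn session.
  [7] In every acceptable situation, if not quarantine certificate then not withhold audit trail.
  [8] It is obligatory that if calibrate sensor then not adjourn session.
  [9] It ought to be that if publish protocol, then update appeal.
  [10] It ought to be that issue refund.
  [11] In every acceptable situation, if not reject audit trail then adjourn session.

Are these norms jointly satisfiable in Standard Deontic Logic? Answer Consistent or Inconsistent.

Consistent

Premise 9 is O(publish_protocol → update_appeal), but O(publish_protocol) is not derivable from the premises, so it does not yield O(update_appeal).
So O(update_appeal) is not derivable, and the apparent clash with O(¬update_appeal) does not arise.
A world satisfying every obligation exists (e.g. adjourn_session=false, calibrate_sensor=false, inspect_charter=false, issue_refund=true, ping_server=false, publish_protocol=false, quarantine_certificate=true, reject_audit_trail=true, update_appeal=false, withhold_audit_trail=true); no atom is both obligatory and forbidden, so the set is consistent.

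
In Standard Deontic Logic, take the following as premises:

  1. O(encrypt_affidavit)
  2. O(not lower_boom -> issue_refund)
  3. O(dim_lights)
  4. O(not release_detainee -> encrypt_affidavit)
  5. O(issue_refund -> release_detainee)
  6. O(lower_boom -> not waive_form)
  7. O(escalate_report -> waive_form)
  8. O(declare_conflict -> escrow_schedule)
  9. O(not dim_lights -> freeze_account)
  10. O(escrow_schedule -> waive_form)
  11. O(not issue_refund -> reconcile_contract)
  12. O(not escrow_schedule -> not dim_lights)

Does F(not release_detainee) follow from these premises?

Yes

Premise 3 states O(dim_lights) outright.
Premise 12 is O(not escrow_schedule -> not dim_lights); contrapositively O(dim_lights -> escrow_schedule). Since O(dim_lights) holds, K gives O(escrow_schedule).
Premise 10 is O(escrow_schedule -> waive_form); since O(escrow_schedule), deontic closure gives O(waive_form).
The contrapositive of premise 6 (O(lower_boom -> not waive_form)) is O(waive_form -> not lower_boom), and O(waive_form) is already established, so O(not lower_boom).
Premise 2 is O(not lower_boom -> issue_refund); since O(not lower_boom), deontic closure gives O(issue_refund).
With premise 5, O(issue_refund -> release_detainee), the K-axiom yields O(release_detainee).
Premises 1, 4, 7, 8, 9, 11 do not contribute to this derivation.
So O(release_detainee) holds, i.e. F(not release_detainee). The claim follows.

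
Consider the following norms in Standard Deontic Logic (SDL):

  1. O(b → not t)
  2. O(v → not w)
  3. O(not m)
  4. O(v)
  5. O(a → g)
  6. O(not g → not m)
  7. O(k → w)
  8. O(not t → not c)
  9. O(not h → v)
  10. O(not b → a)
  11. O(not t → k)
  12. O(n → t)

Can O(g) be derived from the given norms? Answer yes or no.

Yes

Premise 4 gives O(v).
With premise 2, O(v → not w), the K-axiom yields O(not w).
Premise 7 is O(k → w); contrapositively O(not w → not k). Since O(not w) holds, K gives O(not k).
Premise 11, O(not t → k), contraposes to O(not k → t); with O(not k) we get O(t).
Premise 1, O(b → not t), contraposes to O(t → not b); with O(t) we get O(not b).
From O(not b) and premise 10, O(not b → a), we obtain O(a).
With premise 5, O(a → g), the K-axiom yields O(g).
Premises 3, 6, 8, 9, 12 do not contribute to this derivation.
So O(g) follows.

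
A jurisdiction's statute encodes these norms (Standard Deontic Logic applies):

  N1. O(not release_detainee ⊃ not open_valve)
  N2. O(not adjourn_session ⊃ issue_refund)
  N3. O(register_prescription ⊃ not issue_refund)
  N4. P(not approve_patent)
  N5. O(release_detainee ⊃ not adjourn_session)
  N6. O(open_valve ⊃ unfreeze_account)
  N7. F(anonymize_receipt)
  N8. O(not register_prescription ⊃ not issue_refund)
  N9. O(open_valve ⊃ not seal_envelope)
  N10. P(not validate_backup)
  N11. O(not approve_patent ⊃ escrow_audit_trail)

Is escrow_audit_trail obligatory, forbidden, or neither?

Premise 11 is O(not approve_patent ⊃ escrow_audit_trail), but O(not approve_patent) is not derivable from the premises (the permission P(not approve_patent) asserts only not O(approve_patent), not O(not approve_patent)), so it does not yield O(escrow_audit_trail).
No premise or chain of K-axiom applications forces O(escrow_audit_trail), and none forces O(not escrow_audit_trail). So escrow_audit_trail is neither obligatory nor forbidden under these norms.

Neither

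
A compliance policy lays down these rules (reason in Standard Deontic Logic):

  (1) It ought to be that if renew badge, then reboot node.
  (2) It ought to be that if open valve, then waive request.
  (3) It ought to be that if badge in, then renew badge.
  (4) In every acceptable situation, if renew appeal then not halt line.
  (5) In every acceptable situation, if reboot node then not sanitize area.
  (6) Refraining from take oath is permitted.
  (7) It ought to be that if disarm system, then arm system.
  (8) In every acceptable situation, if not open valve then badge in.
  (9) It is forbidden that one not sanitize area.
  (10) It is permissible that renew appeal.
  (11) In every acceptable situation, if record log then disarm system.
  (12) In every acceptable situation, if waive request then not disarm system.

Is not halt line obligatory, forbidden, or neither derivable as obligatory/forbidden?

Neither

Premise 4 is O(renew_appeal → ¬halt_line), but O(renew_appeal) is not derivable from the premises (the permission P(renew_appeal) asserts only ¬O(¬renew_appeal), not O(renew_appeal)), so it does not yield O(¬halt_line).
No premise or chain of K-axiom applications forces O(¬halt_line), and none forces O(halt_line). So ¬halt_line is neither obligatory nor forbidden under these norms.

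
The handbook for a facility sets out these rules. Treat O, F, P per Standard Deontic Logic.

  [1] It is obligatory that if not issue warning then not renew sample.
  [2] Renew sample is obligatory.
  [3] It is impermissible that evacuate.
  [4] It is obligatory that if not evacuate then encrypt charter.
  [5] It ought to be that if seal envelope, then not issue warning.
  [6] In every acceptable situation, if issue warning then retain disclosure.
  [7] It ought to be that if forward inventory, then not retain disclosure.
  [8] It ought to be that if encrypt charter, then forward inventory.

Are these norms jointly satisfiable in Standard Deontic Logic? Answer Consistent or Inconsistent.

Premise 3, F(evacuate), is equivalent to O(¬evacuate).
Applying K to premise 4 (O(¬evacuate → encrypt_charter)) and O(¬evacuate) yields O(encrypt_charter).
Applying K to premise 8 (O(encrypt_charter → forward_inventory)) and O(encrypt_charter) yields O(forward_inventory).
From O(forward_inventory) and premise 7, O(forward_inventory → ¬retain_disclosure), we obtain O(¬retain_disclosure).
Premise 6 is O(issue_warning → retain_disclosure); contrapositively O(¬retain_disclosure → ¬issue_warning). Since O(¬retain_disclosure) holds, K gives O(¬issue_warning).
Applying K to premise 1 (O(¬issue_warning → ¬renew_sample)) and O(¬issue_warning) yields O(¬renew_sample).
But premise 2 directly asserts O(renew_sample).
We now have both O(¬renew_sample) and O(renew_sample) — renew_sample is simultaneously obligatory and forbidden, violating the D-axiom.

Inconsistent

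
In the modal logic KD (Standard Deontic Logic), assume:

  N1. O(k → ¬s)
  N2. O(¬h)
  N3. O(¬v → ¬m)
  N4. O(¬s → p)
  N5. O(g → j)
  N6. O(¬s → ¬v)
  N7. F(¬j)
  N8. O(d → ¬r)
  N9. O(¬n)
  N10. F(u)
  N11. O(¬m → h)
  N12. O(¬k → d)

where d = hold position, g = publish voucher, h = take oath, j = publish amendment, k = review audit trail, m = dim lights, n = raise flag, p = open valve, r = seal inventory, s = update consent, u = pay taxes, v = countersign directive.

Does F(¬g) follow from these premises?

Premise 5 is O(g → j); even if O(j) held, inferring O(g) would be affirming the consequent — invalid.
No other premise forces O(g). An ideal world satisfying every premise can still have ¬g true, so F(¬g) is not derivable.

No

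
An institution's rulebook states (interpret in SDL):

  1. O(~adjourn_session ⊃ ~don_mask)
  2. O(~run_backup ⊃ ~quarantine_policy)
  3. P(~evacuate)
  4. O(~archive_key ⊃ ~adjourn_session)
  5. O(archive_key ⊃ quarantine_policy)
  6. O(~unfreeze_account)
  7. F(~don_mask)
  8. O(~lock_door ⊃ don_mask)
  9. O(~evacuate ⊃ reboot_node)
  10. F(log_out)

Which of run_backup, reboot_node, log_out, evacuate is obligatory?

F(~don_mask) at premise 7 means O(don_mask).
Premise 1, O(~adjourn_session ⊃ ~don_mask), contraposes to O(don_mask ⊃ adjourn_session); with O(don_mask) we get O(adjourn_session).
The contrapositive of premise 4 (O(~archive_key ⊃ ~adjourn_session)) is O(adjourn_session ⊃ archive_key), and O(adjourn_session) is already established, so O(archive_key).
Applying K to premise 5 (O(archive_key ⊃ quarantine_policy)) and O(archive_key) yields O(quarantine_policy).
The contrapositive of premise 2 (O(~run_backup ⊃ ~quarantine_policy)) is O(quarantine_policy ⊃ run_backup), and O(quarantine_policy) is already established, so O(run_backup).
So O(run_backup) holds — run_backup is obligatory. None of the other listed options is made obligatory by any chain of premises.

run_backup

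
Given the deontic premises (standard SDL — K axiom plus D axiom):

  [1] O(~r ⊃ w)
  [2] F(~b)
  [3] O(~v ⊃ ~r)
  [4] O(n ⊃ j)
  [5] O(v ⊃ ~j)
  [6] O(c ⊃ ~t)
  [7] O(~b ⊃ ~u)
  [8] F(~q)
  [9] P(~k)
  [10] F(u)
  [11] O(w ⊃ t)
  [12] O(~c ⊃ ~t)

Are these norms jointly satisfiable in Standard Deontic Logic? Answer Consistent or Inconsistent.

Consistent

Premise 7 is O(~b ⊃ ~u); even if O(~u) held, inferring O(~b) would be affirming the consequent — invalid.
So O(~b) is not derivable, and the apparent clash with O(b) does not arise.
A world satisfying every obligation exists (e.g. b=true, c=false, j=false, k=false, n=false, q=true, r=true, t=false, u=false, v=true, w=false); no atom is both obligatory and forbidden, so the set is consistent.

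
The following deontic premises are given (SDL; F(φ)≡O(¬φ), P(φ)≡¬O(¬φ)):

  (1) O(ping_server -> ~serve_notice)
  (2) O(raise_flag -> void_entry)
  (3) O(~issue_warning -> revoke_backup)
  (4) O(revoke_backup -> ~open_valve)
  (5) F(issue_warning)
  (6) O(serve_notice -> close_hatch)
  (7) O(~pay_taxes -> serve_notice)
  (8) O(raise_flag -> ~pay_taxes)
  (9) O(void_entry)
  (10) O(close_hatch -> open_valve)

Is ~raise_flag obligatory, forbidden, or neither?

Obligatory

Premise 5, F(issue_warning), is equivalent to O(~issue_warning).
With premise 3, O(~issue_warning -> revoke_backup), the K-axiom yields O(revoke_backup).
Premise 4 is O(revoke_backup -> ~open_valve); since O(revoke_backup), deontic closure gives O(~open_valve).
The contrapositive of premise 10 (O(close_hatch -> open_valve)) is O(~open_valve -> ~close_hatch), and O(~open_valve) is already established, so O(~close_hatch).
Premise 6 is O(serve_notice -> close_hatch); contrapositively O(~close_hatch -> ~serve_notice). Since O(~close_hatch) holds, K gives O(~serve_notice).
Premise 7 is O(~pay_taxes -> serve_notice); contrapositively O(~serve_notice -> pay_taxes). Since O(~serve_notice) holds, K gives O(pay_taxes).
The contrapositive of premise 8 (O(raise_flag -> ~pay_taxes)) is O(pay_taxes -> ~raise_flag), and O(pay_taxes) is already established, so O(~raise_flag).
Premises 1, 2, 9 do not contribute to this derivation.
Hence ~raise_flag is obligatory.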